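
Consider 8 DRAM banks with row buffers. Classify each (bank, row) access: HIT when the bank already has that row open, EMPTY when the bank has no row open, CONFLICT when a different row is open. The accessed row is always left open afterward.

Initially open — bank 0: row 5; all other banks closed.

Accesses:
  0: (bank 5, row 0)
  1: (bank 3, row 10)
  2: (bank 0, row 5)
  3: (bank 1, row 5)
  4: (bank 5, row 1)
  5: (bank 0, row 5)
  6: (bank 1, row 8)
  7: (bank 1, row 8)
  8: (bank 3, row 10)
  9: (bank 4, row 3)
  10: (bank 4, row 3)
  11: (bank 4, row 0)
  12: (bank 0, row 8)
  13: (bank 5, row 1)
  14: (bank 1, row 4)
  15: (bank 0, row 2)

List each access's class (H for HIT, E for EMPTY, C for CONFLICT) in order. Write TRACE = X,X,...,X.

TRACE = E,E,H,E,C,H,C,H,H,E,H,C,C,H,C,C

  [0] b5 r0: no row ⇒ E
  [1] b3 r10: no row ⇒ E
  [2] b0 r5: had r5 ⇒ H
  [3] b1 r5: no row ⇒ E
  [4] b5 r1: had r0 ⇒ C
  [5] b0 r5: had r5 ⇒ H
  [6] b1 r8: had r5 ⇒ C
  [7] b1 r8: had r8 ⇒ H
  [8] b3 r10: had r10 ⇒ H
  [9] b4 r3: no row ⇒ E
  [10] b4 r3: had r3 ⇒ H
  [11] b4 r0: had r3 ⇒ C
  [12] b0 r8: had r5 ⇒ C
  [13] b5 r1: had r1 ⇒ H
  [14] b1 r4: had r8 ⇒ C
  [15] b0 r2: had r8 ⇒ C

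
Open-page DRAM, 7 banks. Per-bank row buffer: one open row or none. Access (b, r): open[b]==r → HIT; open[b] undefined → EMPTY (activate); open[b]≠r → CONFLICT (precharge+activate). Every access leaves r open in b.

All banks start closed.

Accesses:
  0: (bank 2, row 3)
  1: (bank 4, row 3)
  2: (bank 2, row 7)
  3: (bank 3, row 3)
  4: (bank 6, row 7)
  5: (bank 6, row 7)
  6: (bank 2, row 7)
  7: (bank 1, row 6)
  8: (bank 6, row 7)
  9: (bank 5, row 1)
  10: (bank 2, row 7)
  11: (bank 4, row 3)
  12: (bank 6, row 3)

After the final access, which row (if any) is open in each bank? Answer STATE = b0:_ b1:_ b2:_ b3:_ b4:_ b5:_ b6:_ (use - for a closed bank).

STATE = b0:- b1:6 b2:7 b3:3 b4:3 b5:1 b6:3

#0 (2,3) E
#1 (4,3) E
#2 (2,7) C  (was 3)
#3 (3,3) E
#4 (6,7) E
#5 (6,7) H  (was 7)
#6 (2,7) H  (was 7)
#7 (1,6) E
#8 (6,7) H  (was 7)
#9 (5,1) E
#10 (2,7) H  (was 7)
#11 (4,3) H  (was 3)
#12 (6,3) C  (was 7)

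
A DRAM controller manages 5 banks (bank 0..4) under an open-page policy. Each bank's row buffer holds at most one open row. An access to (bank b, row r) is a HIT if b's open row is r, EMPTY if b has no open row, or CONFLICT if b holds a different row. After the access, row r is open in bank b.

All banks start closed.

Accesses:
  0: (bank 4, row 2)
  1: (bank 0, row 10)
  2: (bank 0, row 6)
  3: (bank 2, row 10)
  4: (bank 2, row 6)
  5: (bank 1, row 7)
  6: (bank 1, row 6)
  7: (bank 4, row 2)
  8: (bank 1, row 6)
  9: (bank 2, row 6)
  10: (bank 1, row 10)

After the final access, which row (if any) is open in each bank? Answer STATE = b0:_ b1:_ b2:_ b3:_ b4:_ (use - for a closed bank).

STATE = b0:6 b1:10 b2:6 b3:- b4:2

  [0] b4 r2: no row ⇒ E
  [1] b0 r10: no row ⇒ E
  [2] b0 r6: had r10 ⇒ C
  [3] b2 r10: no row ⇒ E
  [4] b2 r6: had r10 ⇒ C
  [5] b1 r7: no row ⇒ E
  [6] b1 r6: had r7 ⇒ C
  [7] b4 r2: had r2 ⇒ H
  [8] b1 r6: had r6 ⇒ H
  [9] b2 r6: had r6 ⇒ H
  [10] b1 r10: had r6 ⇒ C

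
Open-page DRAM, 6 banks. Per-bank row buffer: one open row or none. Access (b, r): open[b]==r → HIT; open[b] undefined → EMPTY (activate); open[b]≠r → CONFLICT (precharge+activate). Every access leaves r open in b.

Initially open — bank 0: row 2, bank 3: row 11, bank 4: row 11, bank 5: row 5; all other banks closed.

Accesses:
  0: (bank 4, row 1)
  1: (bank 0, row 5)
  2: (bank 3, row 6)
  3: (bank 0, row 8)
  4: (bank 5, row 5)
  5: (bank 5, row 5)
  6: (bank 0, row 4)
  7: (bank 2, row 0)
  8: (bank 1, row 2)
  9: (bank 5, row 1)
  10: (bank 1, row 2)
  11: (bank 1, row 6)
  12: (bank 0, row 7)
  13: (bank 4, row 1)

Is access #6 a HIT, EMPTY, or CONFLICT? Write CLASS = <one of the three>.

#0 (4,1) C  (was 11)
#1 (0,5) C  (was 2)
#2 (3,6) C  (was 11)
#3 (0,8) C  (was 5)
#4 (5,5) H  (was 5)
#5 (5,5) H  (was 5)
#6 (0,4) C  (was 8)
#7 (2,0) E
#8 (1,2) E
#9 (5,1) C  (was 5)
#10 (1,2) H  (was 2)
#11 (1,6) C  (was 2)
#12 (0,7) C  (was 4)
#13 (4,1) H  (was 1)

CLASS = CONFLICT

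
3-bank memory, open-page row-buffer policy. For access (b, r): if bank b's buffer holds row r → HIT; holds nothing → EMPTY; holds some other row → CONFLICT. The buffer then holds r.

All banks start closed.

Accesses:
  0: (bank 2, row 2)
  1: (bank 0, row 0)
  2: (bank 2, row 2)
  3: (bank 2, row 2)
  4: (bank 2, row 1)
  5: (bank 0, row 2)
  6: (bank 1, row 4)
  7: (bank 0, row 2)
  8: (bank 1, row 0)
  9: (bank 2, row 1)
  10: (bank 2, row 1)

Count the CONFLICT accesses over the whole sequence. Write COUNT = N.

COUNT = 3

  [0] b2 r2: no row ⇒ E
  [1] b0 r0: no row ⇒ E
  [2] b2 r2: had r2 ⇒ H
  [3] b2 r2: had r2 ⇒ H
  [4] b2 r1: had r2 ⇒ C
  [5] b0 r2: had r0 ⇒ C
  [6] b1 r4: no row ⇒ E
  [7] b0 r2: had r2 ⇒ H
  [8] b1 r0: had r4 ⇒ C
  [9] b2 r1: had r1 ⇒ H
  [10] b2 r1: had r1 ⇒ H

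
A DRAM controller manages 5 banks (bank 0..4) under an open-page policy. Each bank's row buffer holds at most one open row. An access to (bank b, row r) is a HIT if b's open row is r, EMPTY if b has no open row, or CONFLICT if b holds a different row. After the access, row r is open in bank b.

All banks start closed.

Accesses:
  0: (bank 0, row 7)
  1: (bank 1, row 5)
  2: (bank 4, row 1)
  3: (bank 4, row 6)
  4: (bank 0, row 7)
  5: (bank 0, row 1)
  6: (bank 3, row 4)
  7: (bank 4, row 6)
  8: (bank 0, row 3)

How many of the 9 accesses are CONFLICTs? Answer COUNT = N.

COUNT = 3

  [0] b0 r7: no row ⇒ E
  [1] b1 r5: no row ⇒ E
  [2] b4 r1: no row ⇒ E
  [3] b4 r6: had r1 ⇒ C
  [4] b0 r7: had r7 ⇒ H
  [5] b0 r1: had r7 ⇒ C
  [6] b3 r4: no row ⇒ E
  [7] b4 r6: had r6 ⇒ H
  [8] b0 r3: had r1 ⇒ C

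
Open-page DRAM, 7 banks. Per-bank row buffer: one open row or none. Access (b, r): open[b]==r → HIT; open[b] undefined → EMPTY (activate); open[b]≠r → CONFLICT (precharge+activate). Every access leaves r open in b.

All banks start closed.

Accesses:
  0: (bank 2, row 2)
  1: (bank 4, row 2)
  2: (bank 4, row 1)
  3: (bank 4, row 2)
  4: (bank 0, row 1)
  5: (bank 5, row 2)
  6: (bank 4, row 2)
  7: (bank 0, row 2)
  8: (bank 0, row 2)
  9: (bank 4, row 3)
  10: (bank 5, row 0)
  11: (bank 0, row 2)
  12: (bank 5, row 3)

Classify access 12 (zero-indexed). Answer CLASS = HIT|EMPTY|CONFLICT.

#0 (2,2) E
#1 (4,2) E
#2 (4,1) C  (was 2)
#3 (4,2) C  (was 1)
#4 (0,1) E
#5 (5,2) E
#6 (4,2) H  (was 2)
#7 (0,2) C  (was 1)
#8 (0,2) H  (was 2)
#9 (4,3) C  (was 2)
#10 (5,0) C  (was 2)
#11 (0,2) H  (was 2)
#12 (5,3) C  (was 0)

CLASS = CONFLICT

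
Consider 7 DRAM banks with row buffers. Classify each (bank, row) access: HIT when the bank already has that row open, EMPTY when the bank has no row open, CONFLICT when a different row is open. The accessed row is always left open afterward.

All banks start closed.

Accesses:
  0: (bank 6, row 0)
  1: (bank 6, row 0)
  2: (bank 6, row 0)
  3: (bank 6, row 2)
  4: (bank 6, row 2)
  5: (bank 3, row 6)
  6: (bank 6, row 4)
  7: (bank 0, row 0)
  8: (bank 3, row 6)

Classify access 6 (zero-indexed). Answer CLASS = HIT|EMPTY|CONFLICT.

CLASS = CONFLICT

  [0] b6 r0: no row ⇒ E
  [1] b6 r0: had r0 ⇒ H
  [2] b6 r0: had r0 ⇒ H
  [3] b6 r2: had r0 ⇒ C
  [4] b6 r2: had r2 ⇒ H
  [5] b3 r6: no row ⇒ E
  [6] b6 r4: had r2 ⇒ C
  [7] b0 r0: no row ⇒ E
  [8] b3 r6: had r6 ⇒ H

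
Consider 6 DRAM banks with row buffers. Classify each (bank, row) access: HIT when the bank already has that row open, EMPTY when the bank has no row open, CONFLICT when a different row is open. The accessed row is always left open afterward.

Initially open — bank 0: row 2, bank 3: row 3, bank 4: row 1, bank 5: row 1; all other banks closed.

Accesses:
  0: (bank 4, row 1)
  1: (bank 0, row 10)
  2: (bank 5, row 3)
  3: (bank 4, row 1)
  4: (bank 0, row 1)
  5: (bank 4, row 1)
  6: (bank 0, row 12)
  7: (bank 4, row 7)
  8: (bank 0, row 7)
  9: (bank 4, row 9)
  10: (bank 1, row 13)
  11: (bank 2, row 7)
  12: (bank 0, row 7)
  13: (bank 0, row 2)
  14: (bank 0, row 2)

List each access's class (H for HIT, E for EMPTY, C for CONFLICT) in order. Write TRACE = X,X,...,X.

step 0: bank4 1->1 [HIT]
step 1: bank0 2->10 [CONFLICT]
step 2: bank5 1->3 [CONFLICT]
step 3: bank4 1->1 [HIT]
step 4: bank0 10->1 [CONFLICT]
step 5: bank4 1->1 [HIT]
step 6: bank0 1->12 [CONFLICT]
step 7: bank4 1->7 [CONFLICT]
step 8: bank0 12->7 [CONFLICT]
step 9: bank4 7->9 [CONFLICT]
step 10: bank1 None->13 [EMPTY]
step 11: bank2 None->7 [EMPTY]
step 12: bank0 7->7 [HIT]
step 13: bank0 7->2 [CONFLICT]
step 14: bank0 2->2 [HIT]

TRACE = H,C,C,H,C,H,C,C,C,C,E,E,H,C,H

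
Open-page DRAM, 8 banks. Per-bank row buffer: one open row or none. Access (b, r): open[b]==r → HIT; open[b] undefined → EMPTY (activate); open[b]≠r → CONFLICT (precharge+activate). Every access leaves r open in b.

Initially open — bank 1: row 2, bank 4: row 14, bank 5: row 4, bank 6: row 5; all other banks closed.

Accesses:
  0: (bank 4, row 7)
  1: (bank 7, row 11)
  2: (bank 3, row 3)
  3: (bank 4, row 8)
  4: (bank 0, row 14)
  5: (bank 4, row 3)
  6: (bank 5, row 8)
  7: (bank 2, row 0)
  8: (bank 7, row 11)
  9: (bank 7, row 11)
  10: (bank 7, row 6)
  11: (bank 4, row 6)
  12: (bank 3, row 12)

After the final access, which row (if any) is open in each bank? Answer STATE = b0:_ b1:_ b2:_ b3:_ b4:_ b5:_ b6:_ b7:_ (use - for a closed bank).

STATE = b0:14 b1:2 b2:0 b3:12 b4:6 b5:8 b6:5 b7:6

step 0: bank4 14->7 [CONFLICT]
step 1: bank7 None->11 [EMPTY]
step 2: bank3 None->3 [EMPTY]
step 3: bank4 7->8 [CONFLICT]
step 4: bank0 None->14 [EMPTY]
step 5: bank4 8->3 [CONFLICT]
step 6: bank5 4->8 [CONFLICT]
step 7: bank2 None->0 [EMPTY]
step 8: bank7 11->11 [HIT]
step 9: bank7 11->11 [HIT]
step 10: bank7 11->6 [CONFLICT]
step 11: bank4 3->6 [CONFLICT]
step 12: bank3 3->12 [CONFLICT]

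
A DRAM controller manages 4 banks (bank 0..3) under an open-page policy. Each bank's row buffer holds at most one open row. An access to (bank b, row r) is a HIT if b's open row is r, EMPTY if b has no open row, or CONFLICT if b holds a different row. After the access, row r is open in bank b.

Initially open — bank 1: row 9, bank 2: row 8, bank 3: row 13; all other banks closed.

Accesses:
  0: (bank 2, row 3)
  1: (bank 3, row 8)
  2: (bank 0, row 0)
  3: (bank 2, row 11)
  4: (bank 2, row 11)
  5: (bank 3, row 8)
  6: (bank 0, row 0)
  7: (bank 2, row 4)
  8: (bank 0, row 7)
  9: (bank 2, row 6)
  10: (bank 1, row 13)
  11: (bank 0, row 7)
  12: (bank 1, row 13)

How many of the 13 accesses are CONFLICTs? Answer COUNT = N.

COUNT = 7

#0 (2,3) C  (was 8)
#1 (3,8) C  (was 13)
#2 (0,0) E
#3 (2,11) C  (was 3)
#4 (2,11) H  (was 11)
#5 (3,8) H  (was 8)
#6 (0,0) H  (was 0)
#7 (2,4) C  (was 11)
#8 (0,7) C  (was 0)
#9 (2,6) C  (was 4)
#10 (1,13) C  (was 9)
#11 (0,7) H  (was 7)
#12 (1,13) H  (was 13)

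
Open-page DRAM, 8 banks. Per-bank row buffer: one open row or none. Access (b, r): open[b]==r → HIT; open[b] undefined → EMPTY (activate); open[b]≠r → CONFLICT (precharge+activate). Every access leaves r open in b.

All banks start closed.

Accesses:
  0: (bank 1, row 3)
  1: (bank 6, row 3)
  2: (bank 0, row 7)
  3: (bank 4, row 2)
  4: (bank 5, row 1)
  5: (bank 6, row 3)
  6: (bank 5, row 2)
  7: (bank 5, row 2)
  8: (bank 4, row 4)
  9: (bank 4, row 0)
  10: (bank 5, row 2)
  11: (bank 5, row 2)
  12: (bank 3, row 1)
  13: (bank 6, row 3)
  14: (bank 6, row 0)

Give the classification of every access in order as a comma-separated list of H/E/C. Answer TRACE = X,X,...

#0 (1,3) E
#1 (6,3) E
#2 (0,7) E
#3 (4,2) E
#4 (5,1) E
#5 (6,3) H  (was 3)
#6 (5,2) C  (was 1)
#7 (5,2) H  (was 2)
#8 (4,4) C  (was 2)
#9 (4,0) C  (was 4)
#10 (5,2) H  (was 2)
#11 (5,2) H  (was 2)
#12 (3,1) E
#13 (6,3) H  (was 3)
#14 (6,0) C  (was 3)

TRACE = E,E,E,E,E,H,C,H,C,C,H,H,E,H,C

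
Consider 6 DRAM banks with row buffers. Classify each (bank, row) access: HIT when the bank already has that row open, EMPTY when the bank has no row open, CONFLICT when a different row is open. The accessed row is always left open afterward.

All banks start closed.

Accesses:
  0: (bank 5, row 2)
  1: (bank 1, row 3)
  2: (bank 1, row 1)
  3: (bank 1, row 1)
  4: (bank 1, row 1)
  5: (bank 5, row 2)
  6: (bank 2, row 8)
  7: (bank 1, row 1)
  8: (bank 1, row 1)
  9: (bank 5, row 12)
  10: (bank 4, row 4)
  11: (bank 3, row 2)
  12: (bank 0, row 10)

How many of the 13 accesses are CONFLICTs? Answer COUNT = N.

COUNT = 2

#0 (5,2) E
#1 (1,3) E
#2 (1,1) C  (was 3)
#3 (1,1) H  (was 1)
#4 (1,1) H  (was 1)
#5 (5,2) H  (was 2)
#6 (2,8) E
#7 (1,1) H  (was 1)
#8 (1,1) H  (was 1)
#9 (5,12) C  (was 2)
#10 (4,4) E
#11 (3,2) E
#12 (0,10) E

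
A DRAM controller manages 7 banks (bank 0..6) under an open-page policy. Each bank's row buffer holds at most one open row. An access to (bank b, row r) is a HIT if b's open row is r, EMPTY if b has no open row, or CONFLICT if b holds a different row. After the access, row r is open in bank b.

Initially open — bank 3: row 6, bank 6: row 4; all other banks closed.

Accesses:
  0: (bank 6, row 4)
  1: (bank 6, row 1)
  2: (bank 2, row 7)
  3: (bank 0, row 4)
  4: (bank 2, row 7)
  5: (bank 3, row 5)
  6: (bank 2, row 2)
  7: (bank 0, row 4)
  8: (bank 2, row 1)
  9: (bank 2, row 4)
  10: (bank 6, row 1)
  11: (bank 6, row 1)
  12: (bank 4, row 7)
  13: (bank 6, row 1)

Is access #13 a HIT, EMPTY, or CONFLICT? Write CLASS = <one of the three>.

CLASS = HIT

0: bank 6 row 4 — prev 4 → HIT
1: bank 6 row 1 — prev 4 → CONFLICT
2: bank 2 row 7 — prev None → EMPTY
3: bank 0 row 4 — prev None → EMPTY
4: bank 2 row 7 — prev 7 → HIT
5: bank 3 row 5 — prev 6 → CONFLICT
6: bank 2 row 2 — prev 7 → CONFLICT
7: bank 0 row 4 — prev 4 → HIT
8: bank 2 row 1 — prev 2 → CONFLICT
9: bank 2 row 4 — prev 1 → CONFLICT
10: bank 6 row 1 — prev 1 → HIT
11: bank 6 row 1 — prev 1 → HIT
12: bank 4 row 7 — prev None → EMPTY
13: bank 6 row 1 — prev 1 → HIT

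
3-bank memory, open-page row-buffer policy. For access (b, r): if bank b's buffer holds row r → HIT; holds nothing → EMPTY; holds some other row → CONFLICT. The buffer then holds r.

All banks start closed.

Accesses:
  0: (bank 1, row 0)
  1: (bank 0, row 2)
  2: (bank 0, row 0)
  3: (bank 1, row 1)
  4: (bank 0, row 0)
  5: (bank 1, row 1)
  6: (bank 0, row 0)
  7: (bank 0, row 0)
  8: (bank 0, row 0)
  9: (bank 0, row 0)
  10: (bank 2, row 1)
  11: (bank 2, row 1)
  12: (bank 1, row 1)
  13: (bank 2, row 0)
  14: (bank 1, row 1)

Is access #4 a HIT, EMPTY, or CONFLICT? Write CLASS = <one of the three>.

CLASS = HIT

step 0: bank1 None->0 [EMPTY]
step 1: bank0 None->2 [EMPTY]
step 2: bank0 2->0 [CONFLICT]
step 3: bank1 0->1 [CONFLICT]
step 4: bank0 0->0 [HIT]
step 5: bank1 1->1 [HIT]
step 6: bank0 0->0 [HIT]
step 7: bank0 0->0 [HIT]
step 8: bank0 0->0 [HIT]
step 9: bank0 0->0 [HIT]
step 10: bank2 None->1 [EMPTY]
step 11: bank2 1->1 [HIT]
step 12: bank1 1->1 [HIT]
step 13: bank2 1->0 [CONFLICT]
step 14: bank1 1->1 [HIT]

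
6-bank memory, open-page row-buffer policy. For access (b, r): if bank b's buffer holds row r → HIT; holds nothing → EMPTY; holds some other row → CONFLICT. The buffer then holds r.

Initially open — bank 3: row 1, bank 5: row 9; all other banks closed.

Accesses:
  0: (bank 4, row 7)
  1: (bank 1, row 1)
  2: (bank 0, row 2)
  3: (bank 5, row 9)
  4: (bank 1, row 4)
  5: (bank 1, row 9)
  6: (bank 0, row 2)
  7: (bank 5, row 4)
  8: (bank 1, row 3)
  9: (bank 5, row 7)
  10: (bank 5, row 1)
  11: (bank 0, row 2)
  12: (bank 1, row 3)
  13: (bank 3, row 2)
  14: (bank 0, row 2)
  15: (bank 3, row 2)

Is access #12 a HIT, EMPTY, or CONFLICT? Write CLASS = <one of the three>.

step 0: bank4 None->7 [EMPTY]
step 1: bank1 None->1 [EMPTY]
step 2: bank0 None->2 [EMPTY]
step 3: bank5 9->9 [HIT]
step 4: bank1 1->4 [CONFLICT]
step 5: bank1 4->9 [CONFLICT]
step 6: bank0 2->2 [HIT]
step 7: bank5 9->4 [CONFLICT]
step 8: bank1 9->3 [CONFLICT]
step 9: bank5 4->7 [CONFLICT]
step 10: bank5 7->1 [CONFLICT]
step 11: bank0 2->2 [HIT]
step 12: bank1 3->3 [HIT]
step 13: bank3 1->2 [CONFLICT]
step 14: bank0 2->2 [HIT]
step 15: bank3 2->2 [HIT]

CLASS = HIT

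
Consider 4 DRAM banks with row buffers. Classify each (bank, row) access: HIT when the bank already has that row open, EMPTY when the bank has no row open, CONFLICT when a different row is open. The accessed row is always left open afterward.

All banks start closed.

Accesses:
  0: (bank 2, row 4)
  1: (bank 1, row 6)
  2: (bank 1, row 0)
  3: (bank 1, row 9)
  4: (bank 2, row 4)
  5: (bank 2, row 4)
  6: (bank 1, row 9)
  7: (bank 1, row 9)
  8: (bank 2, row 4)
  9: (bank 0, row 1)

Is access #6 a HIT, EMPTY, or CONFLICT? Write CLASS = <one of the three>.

step 0: bank2 None->4 [EMPTY]
step 1: bank1 None->6 [EMPTY]
step 2: bank1 6->0 [CONFLICT]
step 3: bank1 0->9 [CONFLICT]
step 4: bank2 4->4 [HIT]
step 5: bank2 4->4 [HIT]
step 6: bank1 9->9 [HIT]
step 7: bank1 9->9 [HIT]
step 8: bank2 4->4 [HIT]
step 9: bank0 None->1 [EMPTY]

CLASS = HIT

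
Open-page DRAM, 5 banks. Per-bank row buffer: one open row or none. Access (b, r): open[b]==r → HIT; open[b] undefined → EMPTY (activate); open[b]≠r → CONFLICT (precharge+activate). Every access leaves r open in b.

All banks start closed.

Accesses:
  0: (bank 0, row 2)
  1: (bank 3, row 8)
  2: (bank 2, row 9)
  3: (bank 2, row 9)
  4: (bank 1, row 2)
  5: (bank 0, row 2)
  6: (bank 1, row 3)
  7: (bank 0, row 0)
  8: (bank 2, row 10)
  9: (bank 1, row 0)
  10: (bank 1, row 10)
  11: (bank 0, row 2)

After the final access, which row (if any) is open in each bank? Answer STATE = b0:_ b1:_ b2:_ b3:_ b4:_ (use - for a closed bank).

0: bank 0 row 2 — prev None → EMPTY
1: bank 3 row 8 — prev None → EMPTY
2: bank 2 row 9 — prev None → EMPTY
3: bank 2 row 9 — prev 9 → HIT
4: bank 1 row 2 — prev None → EMPTY
5: bank 0 row 2 — prev 2 → HIT
6: bank 1 row 3 — prev 2 → CONFLICT
7: bank 0 row 0 — prev 2 → CONFLICT
8: bank 2 row 10 — prev 9 → CONFLICT
9: bank 1 row 0 — prev 3 → CONFLICT
10: bank 1 row 10 — prev 0 → CONFLICT
11: bank 0 row 2 — prev 0 → CONFLICT

STATE = b0:2 b1:10 b2:10 b3:8 b4:-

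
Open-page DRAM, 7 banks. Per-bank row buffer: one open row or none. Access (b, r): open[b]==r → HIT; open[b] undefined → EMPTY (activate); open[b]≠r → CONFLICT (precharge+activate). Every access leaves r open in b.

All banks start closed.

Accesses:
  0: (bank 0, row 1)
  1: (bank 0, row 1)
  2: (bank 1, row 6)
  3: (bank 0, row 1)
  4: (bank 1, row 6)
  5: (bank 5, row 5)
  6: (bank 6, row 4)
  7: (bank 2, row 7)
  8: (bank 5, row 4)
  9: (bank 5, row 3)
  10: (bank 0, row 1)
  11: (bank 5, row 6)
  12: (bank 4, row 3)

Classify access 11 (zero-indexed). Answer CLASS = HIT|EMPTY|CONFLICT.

CLASS = CONFLICT

step 0: bank0 None->1 [EMPTY]
step 1: bank0 1->1 [HIT]
step 2: bank1 None->6 [EMPTY]
step 3: bank0 1->1 [HIT]
step 4: bank1 6->6 [HIT]
step 5: bank5 None->5 [EMPTY]
step 6: bank6 None->4 [EMPTY]
step 7: bank2 None->7 [EMPTY]
step 8: bank5 5->4 [CONFLICT]
step 9: bank5 4->3 [CONFLICT]
step 10: bank0 1->1 [HIT]
step 11: bank5 3->6 [CONFLICT]
step 12: bank4 None->3 [EMPTY]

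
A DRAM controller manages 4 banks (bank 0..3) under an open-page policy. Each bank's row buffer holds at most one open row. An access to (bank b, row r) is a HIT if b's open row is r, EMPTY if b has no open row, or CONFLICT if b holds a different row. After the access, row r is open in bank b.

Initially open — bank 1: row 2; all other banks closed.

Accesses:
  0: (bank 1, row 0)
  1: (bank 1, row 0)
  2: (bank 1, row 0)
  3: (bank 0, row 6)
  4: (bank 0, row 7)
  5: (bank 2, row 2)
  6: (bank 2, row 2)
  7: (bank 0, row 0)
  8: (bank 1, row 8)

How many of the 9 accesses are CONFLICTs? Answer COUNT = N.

COUNT = 4

0: bank 1 row 0 — prev 2 → CONFLICT
1: bank 1 row 0 — prev 0 → HIT
2: bank 1 row 0 — prev 0 → HIT
3: bank 0 row 6 — prev None → EMPTY
4: bank 0 row 7 — prev 6 → CONFLICT
5: bank 2 row 2 — prev None → EMPTY
6: bank 2 row 2 — prev 2 → HIT
7: bank 0 row 0 — prev 7 → CONFLICT
8: bank 1 row 8 — prev 0 → CONFLICT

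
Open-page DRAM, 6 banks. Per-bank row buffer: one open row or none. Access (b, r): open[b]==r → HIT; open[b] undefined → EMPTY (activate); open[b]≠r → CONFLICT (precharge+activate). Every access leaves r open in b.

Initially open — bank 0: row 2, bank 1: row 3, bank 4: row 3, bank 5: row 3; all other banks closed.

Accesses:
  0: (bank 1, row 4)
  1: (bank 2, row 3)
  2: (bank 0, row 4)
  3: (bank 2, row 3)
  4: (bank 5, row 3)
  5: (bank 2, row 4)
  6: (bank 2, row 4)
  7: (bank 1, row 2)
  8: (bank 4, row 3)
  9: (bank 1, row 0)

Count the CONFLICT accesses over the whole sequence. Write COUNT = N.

COUNT = 5

#0 (1,4) C  (was 3)
#1 (2,3) E
#2 (0,4) C  (was 2)
#3 (2,3) H  (was 3)
#4 (5,3) H  (was 3)
#5 (2,4) C  (was 3)
#6 (2,4) H  (was 4)
#7 (1,2) C  (was 4)
#8 (4,3) H  (was 3)
#9 (1,0) C  (was 2)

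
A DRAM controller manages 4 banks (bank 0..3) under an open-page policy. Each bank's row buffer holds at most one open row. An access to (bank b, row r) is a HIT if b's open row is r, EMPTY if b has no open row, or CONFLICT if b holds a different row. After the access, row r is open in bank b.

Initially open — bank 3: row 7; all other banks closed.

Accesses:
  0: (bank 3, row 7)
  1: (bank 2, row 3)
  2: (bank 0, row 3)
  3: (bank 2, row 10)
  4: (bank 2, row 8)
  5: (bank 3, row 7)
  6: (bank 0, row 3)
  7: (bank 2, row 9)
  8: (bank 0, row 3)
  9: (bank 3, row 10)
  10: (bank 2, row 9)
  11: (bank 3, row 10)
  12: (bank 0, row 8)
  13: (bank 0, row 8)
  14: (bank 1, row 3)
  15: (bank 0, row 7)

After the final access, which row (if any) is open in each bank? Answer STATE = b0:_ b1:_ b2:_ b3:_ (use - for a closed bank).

0: bank 3 row 7 — prev 7 → HIT
1: bank 2 row 3 — prev None → EMPTY
2: bank 0 row 3 — prev None → EMPTY
3: bank 2 row 10 — prev 3 → CONFLICT
4: bank 2 row 8 — prev 10 → CONFLICT
5: bank 3 row 7 — prev 7 → HIT
6: bank 0 row 3 — prev 3 → HIT
7: bank 2 row 9 — prev 8 → CONFLICT
8: bank 0 row 3 — prev 3 → HIT
9: bank 3 row 10 — prev 7 → CONFLICT
10: bank 2 row 9 — prev 9 → HIT
11: bank 3 row 10 — prev 10 → HIT
12: bank 0 row 8 — prev 3 → CONFLICT
13: bank 0 row 8 — prev 8 → HIT
14: bank 1 row 3 — prev None → EMPTY
15: bank 0 row 7 — prev 8 → CONFLICT

STATE = b0:7 b1:3 b2:9 b3:10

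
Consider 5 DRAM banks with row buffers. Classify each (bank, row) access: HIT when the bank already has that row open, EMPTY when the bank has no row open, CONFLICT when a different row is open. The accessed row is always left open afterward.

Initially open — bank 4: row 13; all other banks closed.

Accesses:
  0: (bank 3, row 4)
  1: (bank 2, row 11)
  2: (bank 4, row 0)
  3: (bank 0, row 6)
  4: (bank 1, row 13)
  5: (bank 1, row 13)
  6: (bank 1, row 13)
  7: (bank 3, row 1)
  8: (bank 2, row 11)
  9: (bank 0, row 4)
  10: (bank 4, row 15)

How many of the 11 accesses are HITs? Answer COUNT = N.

COUNT = 3

#0 (3,4) E
#1 (2,11) E
#2 (4,0) C  (was 13)
#3 (0,6) E
#4 (1,13) E
#5 (1,13) H  (was 13)
#6 (1,13) H  (was 13)
#7 (3,1) C  (was 4)
#8 (2,11) H  (was 11)
#9 (0,4) C  (was 6)
#10 (4,15) C  (was 0)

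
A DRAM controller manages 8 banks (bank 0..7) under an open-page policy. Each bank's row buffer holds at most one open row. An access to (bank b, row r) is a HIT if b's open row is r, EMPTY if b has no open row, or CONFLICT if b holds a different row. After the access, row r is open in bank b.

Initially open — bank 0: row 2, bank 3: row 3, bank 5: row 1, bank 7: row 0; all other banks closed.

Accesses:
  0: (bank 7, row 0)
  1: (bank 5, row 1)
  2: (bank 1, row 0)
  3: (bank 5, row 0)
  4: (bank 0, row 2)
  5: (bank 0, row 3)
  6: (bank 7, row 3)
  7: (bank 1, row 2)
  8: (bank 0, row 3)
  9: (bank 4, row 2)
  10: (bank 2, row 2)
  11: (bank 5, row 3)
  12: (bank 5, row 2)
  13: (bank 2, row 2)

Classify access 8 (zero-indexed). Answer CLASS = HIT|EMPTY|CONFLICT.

CLASS = HIT

0: bank 7 row 0 — prev 0 → HIT
1: bank 5 row 1 — prev 1 → HIT
2: bank 1 row 0 — prev None → EMPTY
3: bank 5 row 0 — prev 1 → CONFLICT
4: bank 0 row 2 — prev 2 → HIT
5: bank 0 row 3 — prev 2 → CONFLICT
6: bank 7 row 3 — prev 0 → CONFLICT
7: bank 1 row 2 — prev 0 → CONFLICT
8: bank 0 row 3 — prev 3 → HIT
9: bank 4 row 2 — prev None → EMPTY
10: bank 2 row 2 — prev None → EMPTY
11: bank 5 row 3 — prev 0 → CONFLICT
12: bank 5 row 2 — prev 3 → CONFLICT
13: bank 2 row 2 — prev 2 → HIT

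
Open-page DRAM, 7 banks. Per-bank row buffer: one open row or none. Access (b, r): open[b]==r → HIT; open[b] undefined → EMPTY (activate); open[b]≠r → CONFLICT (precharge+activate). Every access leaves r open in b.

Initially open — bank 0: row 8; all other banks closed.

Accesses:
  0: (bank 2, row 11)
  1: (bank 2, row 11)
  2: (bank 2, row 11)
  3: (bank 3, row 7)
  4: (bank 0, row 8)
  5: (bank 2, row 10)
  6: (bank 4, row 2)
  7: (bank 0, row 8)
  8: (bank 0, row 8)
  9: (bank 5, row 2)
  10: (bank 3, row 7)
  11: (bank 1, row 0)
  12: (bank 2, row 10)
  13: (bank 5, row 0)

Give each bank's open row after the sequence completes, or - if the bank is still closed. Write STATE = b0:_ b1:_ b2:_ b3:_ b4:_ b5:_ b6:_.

0: bank 2 row 11 — prev None → EMPTY
1: bank 2 row 11 — prev 11 → HIT
2: bank 2 row 11 — prev 11 → HIT
3: bank 3 row 7 — prev None → EMPTY
4: bank 0 row 8 — prev 8 → HIT
5: bank 2 row 10 — prev 11 → CONFLICT
6: bank 4 row 2 — prev None → EMPTY
7: bank 0 row 8 — prev 8 → HIT
8: bank 0 row 8 — prev 8 → HIT
9: bank 5 row 2 — prev None → EMPTY
10: bank 3 row 7 — prev 7 → HIT
11: bank 1 row 0 — prev None → EMPTY
12: bank 2 row 10 — prev 10 → HIT
13: bank 5 row 0 — prev 2 → CONFLICT

STATE = b0:8 b1:0 b2:10 b3:7 b4:2 b5:0 b6:-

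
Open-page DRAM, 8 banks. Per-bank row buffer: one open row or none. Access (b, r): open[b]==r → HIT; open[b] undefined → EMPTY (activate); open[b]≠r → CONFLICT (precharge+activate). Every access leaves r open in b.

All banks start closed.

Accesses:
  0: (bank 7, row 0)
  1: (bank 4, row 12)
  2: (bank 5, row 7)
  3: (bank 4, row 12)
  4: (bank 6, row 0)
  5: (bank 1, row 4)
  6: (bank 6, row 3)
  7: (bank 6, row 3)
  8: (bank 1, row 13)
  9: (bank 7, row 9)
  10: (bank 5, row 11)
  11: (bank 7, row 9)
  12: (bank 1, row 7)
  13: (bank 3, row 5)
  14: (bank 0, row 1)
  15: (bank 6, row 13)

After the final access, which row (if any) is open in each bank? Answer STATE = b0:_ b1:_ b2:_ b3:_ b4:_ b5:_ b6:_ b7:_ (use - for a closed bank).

STATE = b0:1 b1:7 b2:- b3:5 b4:12 b5:11 b6:13 b7:9

0: bank 7 row 0 — prev None → EMPTY
1: bank 4 row 12 — prev None → EMPTY
2: bank 5 row 7 — prev None → EMPTY
3: bank 4 row 12 — prev 12 → HIT
4: bank 6 row 0 — prev None → EMPTY
5: bank 1 row 4 — prev None → EMPTY
6: bank 6 row 3 — prev 0 → CONFLICT
7: bank 6 row 3 — prev 3 → HIT
8: bank 1 row 13 — prev 4 → CONFLICT
9: bank 7 row 9 — prev 0 → CONFLICT
10: bank 5 row 11 — prev 7 → CONFLICT
11: bank 7 row 9 — prev 9 → HIT
12: bank 1 row 7 — prev 13 → CONFLICT
13: bank 3 row 5 — prev None → EMPTY
14: bank 0 row 1 — prev None → EMPTY
15: bank 6 row 13 — prev 3 → CONFLICT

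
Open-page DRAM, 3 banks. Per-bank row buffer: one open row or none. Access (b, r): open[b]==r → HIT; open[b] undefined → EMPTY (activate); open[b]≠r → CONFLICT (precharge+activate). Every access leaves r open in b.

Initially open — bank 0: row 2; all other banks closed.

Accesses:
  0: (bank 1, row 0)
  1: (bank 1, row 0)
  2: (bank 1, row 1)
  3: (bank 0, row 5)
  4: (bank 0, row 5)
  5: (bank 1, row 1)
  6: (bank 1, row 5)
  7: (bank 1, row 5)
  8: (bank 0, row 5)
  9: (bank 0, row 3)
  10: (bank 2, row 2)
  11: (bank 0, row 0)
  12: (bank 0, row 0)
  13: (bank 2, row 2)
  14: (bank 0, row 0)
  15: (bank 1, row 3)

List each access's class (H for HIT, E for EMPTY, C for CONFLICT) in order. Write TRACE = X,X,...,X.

step 0: bank1 None->0 [EMPTY]
step 1: bank1 0->0 [HIT]
step 2: bank1 0->1 [CONFLICT]
step 3: bank0 2->5 [CONFLICT]
step 4: bank0 5->5 [HIT]
step 5: bank1 1->1 [HIT]
step 6: bank1 1->5 [CONFLICT]
step 7: bank1 5->5 [HIT]
step 8: bank0 5->5 [HIT]
step 9: bank0 5->3 [CONFLICT]
step 10: bank2 None->2 [EMPTY]
step 11: bank0 3->0 [CONFLICT]
step 12: bank0 0->0 [HIT]
step 13: bank2 2->2 [HIT]
step 14: bank0 0->0 [HIT]
step 15: bank1 5->3 [CONFLICT]

TRACE = E,H,C,C,H,H,C,H,H,C,E,C,H,H,H,C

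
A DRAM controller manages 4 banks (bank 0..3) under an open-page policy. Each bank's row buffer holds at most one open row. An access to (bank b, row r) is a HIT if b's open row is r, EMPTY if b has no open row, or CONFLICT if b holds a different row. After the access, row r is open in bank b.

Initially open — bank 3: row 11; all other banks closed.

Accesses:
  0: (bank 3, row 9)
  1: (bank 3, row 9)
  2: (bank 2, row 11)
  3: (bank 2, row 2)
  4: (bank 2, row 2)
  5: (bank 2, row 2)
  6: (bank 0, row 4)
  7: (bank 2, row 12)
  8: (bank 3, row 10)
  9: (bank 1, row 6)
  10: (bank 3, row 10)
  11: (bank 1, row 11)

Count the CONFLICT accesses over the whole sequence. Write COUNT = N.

  [0] b3 r9: had r11 ⇒ C
  [1] b3 r9: had r9 ⇒ H
  [2] b2 r11: no row ⇒ E
  [3] b2 r2: had r11 ⇒ C
  [4] b2 r2: had r2 ⇒ H
  [5] b2 r2: had r2 ⇒ H
  [6] b0 r4: no row ⇒ E
  [7] b2 r12: had r2 ⇒ C
  [8] b3 r10: had r9 ⇒ C
  [9] b1 r6: no row ⇒ E
  [10] b3 r10: had r10 ⇒ H
  [11] b1 r11: had r6 ⇒ C

COUNT = 5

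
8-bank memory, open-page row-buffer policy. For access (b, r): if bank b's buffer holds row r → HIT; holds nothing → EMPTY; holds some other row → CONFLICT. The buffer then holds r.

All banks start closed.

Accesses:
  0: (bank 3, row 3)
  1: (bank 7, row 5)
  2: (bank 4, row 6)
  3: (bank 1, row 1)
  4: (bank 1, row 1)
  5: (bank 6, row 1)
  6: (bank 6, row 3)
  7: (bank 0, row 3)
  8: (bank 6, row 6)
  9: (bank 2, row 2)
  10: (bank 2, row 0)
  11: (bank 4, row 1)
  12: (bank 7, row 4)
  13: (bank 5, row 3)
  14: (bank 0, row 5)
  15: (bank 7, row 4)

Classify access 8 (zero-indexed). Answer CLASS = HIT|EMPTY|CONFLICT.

#0 (3,3) E
#1 (7,5) E
#2 (4,6) E
#3 (1,1) E
#4 (1,1) H  (was 1)
#5 (6,1) E
#6 (6,3) C  (was 1)
#7 (0,3) E
#8 (6,6) C  (was 3)
#9 (2,2) E
#10 (2,0) C  (was 2)
#11 (4,1) C  (was 6)
#12 (7,4) C  (was 5)
#13 (5,3) E
#14 (0,5) C  (was 3)
#15 (7,4) H  (was 4)

CLASS = CONFLICT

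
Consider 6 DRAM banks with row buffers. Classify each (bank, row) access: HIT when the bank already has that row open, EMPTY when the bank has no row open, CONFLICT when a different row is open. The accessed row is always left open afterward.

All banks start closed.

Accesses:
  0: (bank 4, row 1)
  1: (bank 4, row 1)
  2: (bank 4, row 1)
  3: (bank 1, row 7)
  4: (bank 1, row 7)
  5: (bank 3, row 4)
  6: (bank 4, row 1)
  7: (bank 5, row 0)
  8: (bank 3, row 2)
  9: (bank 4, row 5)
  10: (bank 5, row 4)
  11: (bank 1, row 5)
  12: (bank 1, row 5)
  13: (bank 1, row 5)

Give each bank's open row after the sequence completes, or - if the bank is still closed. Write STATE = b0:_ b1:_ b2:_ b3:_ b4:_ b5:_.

STATE = b0:- b1:5 b2:- b3:2 b4:5 b5:4

#0 (4,1) E
#1 (4,1) H  (was 1)
#2 (4,1) H  (was 1)
#3 (1,7) E
#4 (1,7) H  (was 7)
#5 (3,4) E
#6 (4,1) H  (was 1)
#7 (5,0) E
#8 (3,2) C  (was 4)
#9 (4,5) C  (was 1)
#10 (5,4) C  (was 0)
#11 (1,5) C  (was 7)
#12 (1,5) H  (was 5)
#13 (1,5) H  (was 5)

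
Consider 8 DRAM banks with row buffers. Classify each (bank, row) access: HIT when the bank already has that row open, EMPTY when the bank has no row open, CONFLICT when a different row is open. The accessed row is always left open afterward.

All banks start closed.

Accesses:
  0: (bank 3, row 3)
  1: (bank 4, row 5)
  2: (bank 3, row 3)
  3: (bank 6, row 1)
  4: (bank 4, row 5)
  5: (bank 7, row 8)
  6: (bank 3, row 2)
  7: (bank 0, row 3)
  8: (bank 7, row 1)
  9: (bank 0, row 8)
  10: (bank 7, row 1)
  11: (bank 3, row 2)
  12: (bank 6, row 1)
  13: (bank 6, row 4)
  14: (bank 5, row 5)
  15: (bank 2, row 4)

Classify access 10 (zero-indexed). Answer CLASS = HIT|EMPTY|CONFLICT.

#0 (3,3) E
#1 (4,5) E
#2 (3,3) H  (was 3)
#3 (6,1) E
#4 (4,5) H  (was 5)
#5 (7,8) E
#6 (3,2) C  (was 3)
#7 (0,3) E
#8 (7,1) C  (was 8)
#9 (0,8) C  (was 3)
#10 (7,1) H  (was 1)
#11 (3,2) H  (was 2)
#12 (6,1) H  (was 1)
#13 (6,4) C  (was 1)
#14 (5,5) E
#15 (2,4) E

CLASS = HIT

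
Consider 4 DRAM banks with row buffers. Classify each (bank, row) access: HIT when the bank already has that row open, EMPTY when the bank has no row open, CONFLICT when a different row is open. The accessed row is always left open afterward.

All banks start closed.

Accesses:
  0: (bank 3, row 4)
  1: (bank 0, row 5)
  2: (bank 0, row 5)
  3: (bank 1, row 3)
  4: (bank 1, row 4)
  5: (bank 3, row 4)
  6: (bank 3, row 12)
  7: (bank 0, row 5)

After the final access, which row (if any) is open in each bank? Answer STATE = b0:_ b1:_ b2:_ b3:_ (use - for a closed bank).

STATE = b0:5 b1:4 b2:- b3:12

0: bank 3 row 4 — prev None → EMPTY
1: bank 0 row 5 — prev None → EMPTY
2: bank 0 row 5 — prev 5 → HIT
3: bank 1 row 3 — prev None → EMPTY
4: bank 1 row 4 — prev 3 → CONFLICT
5: bank 3 row 4 — prev 4 → HIT
6: bank 3 row 12 — prev 4 → CONFLICT
7: bank 0 row 5 — prev 5 → HIT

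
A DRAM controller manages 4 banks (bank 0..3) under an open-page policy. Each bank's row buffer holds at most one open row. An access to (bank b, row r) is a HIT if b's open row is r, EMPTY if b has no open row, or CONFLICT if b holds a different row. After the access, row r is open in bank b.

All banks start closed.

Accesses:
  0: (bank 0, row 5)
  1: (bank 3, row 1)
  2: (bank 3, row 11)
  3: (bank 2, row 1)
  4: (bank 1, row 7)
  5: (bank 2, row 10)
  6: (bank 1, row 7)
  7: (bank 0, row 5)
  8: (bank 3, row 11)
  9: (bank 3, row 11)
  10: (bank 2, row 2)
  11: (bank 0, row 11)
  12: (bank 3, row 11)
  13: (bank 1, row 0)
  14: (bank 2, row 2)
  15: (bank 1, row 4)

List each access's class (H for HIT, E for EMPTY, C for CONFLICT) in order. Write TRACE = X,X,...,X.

#0 (0,5) E
#1 (3,1) E
#2 (3,11) C  (was 1)
#3 (2,1) E
#4 (1,7) E
#5 (2,10) C  (was 1)
#6 (1,7) H  (was 7)
#7 (0,5) H  (was 5)
#8 (3,11) H  (was 11)
#9 (3,11) H  (was 11)
#10 (2,2) C  (was 10)
#11 (0,11) C  (was 5)
#12 (3,11) H  (was 11)
#13 (1,0) C  (was 7)
#14 (2,2) H  (was 2)
#15 (1,4) C  (was 0)

TRACE = E,E,C,E,E,C,H,H,H,H,C,C,H,C,H,C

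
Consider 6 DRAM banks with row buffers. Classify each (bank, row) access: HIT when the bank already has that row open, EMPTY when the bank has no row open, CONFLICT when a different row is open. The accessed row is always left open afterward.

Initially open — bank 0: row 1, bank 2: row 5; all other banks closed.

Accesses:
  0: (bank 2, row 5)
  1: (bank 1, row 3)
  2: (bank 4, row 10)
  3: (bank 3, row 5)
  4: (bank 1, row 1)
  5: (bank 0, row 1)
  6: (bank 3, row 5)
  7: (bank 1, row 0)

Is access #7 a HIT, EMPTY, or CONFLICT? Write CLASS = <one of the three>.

0: bank 2 row 5 — prev 5 → HIT
1: bank 1 row 3 — prev None → EMPTY
2: bank 4 row 10 — prev None → EMPTY
3: bank 3 row 5 — prev None → EMPTY
4: bank 1 row 1 — prev 3 → CONFLICT
5: bank 0 row 1 — prev 1 → HIT
6: bank 3 row 5 — prev 5 → HIT
7: bank 1 row 0 — prev 1 → CONFLICT

CLASS = CONFLICT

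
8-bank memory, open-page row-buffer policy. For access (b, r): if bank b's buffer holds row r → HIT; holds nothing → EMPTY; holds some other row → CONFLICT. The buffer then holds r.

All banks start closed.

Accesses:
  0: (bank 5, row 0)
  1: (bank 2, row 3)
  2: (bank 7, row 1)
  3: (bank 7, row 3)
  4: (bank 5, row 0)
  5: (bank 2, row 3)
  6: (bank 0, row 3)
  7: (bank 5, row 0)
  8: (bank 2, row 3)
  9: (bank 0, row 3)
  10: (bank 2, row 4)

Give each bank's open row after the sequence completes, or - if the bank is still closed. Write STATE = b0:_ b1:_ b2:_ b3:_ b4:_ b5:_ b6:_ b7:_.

STATE = b0:3 b1:- b2:4 b3:- b4:- b5:0 b6:- b7:3

  [0] b5 r0: no row ⇒ E
  [1] b2 r3: no row ⇒ E
  [2] b7 r1: no row ⇒ E
  [3] b7 r3: had r1 ⇒ C
  [4] b5 r0: had r0 ⇒ H
  [5] b2 r3: had r3 ⇒ H
  [6] b0 r3: no row ⇒ E
  [7] b5 r0: had r0 ⇒ H
  [8] b2 r3: had r3 ⇒ H
  [9] b0 r3: had r3 ⇒ H
  [10] b2 r4: had r3 ⇒ C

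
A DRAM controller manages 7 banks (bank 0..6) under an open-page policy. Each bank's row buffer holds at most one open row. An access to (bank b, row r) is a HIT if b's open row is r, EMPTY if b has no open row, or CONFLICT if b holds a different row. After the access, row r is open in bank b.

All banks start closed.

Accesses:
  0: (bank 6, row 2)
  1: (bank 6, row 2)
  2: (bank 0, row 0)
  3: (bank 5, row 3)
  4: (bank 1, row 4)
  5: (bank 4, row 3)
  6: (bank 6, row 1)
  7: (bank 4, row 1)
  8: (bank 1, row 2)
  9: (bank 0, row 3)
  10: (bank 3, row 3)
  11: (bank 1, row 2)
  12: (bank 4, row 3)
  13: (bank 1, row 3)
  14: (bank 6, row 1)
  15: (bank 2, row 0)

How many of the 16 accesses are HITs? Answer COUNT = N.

COUNT = 3

  [0] b6 r2: no row ⇒ E
  [1] b6 r2: had r2 ⇒ H
  [2] b0 r0: no row ⇒ E
  [3] b5 r3: no row ⇒ E
  [4] b1 r4: no row ⇒ E
  [5] b4 r3: no row ⇒ E
  [6] b6 r1: had r2 ⇒ C
  [7] b4 r1: had r3 ⇒ C
  [8] b1 r2: had r4 ⇒ C
  [9] b0 r3: had r0 ⇒ C
  [10] b3 r3: no row ⇒ E
  [11] b1 r2: had r2 ⇒ H
  [12] b4 r3: had r1 ⇒ C
  [13] b1 r3: had r2 ⇒ C
  [14] b6 r1: had r1 ⇒ H
  [15] b2 r0: no row ⇒ E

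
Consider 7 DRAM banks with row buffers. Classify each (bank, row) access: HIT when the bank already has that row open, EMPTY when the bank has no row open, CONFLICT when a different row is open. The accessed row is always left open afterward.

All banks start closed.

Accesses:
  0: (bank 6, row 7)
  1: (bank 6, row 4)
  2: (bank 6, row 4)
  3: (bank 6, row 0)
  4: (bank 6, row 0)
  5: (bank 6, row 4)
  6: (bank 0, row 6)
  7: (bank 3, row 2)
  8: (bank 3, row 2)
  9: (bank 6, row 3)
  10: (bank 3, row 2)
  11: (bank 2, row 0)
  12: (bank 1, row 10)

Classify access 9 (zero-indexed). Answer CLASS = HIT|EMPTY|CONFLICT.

CLASS = CONFLICT

step 0: bank6 None->7 [EMPTY]
step 1: bank6 7->4 [CONFLICT]
step 2: bank6 4->4 [HIT]
step 3: bank6 4->0 [CONFLICT]
step 4: bank6 0->0 [HIT]
step 5: bank6 0->4 [CONFLICT]
step 6: bank0 None->6 [EMPTY]
step 7: bank3 None->2 [EMPTY]
step 8: bank3 2->2 [HIT]
step 9: bank6 4->3 [CONFLICT]
step 10: bank3 2->2 [HIT]
step 11: bank2 None->0 [EMPTY]
step 12: bank1 None->10 [EMPTY]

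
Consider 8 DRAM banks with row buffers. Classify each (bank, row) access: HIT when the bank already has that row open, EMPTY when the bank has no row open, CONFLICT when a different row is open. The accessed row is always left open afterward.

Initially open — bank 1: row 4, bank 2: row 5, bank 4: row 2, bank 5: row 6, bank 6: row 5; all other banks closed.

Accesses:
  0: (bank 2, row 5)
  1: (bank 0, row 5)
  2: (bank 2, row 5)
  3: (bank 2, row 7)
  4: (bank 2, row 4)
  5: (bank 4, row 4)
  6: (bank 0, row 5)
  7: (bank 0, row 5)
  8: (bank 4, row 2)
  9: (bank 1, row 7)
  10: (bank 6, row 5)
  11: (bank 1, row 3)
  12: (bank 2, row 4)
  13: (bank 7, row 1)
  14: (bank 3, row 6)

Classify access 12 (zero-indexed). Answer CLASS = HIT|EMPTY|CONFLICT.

CLASS = HIT

  [0] b2 r5: had r5 ⇒ H
  [1] b0 r5: no row ⇒ E
  [2] b2 r5: had r5 ⇒ H
  [3] b2 r7: had r5 ⇒ C
  [4] b2 r4: had r7 ⇒ C
  [5] b4 r4: had r2 ⇒ C
  [6] b0 r5: had r5 ⇒ H
  [7] b0 r5: had r5 ⇒ H
  [8] b4 r2: had r4 ⇒ C
  [9] b1 r7: had r4 ⇒ C
  [10] b6 r5: had r5 ⇒ H
  [11] b1 r3: had r7 ⇒ C
  [12] b2 r4: had r4 ⇒ H
  [13] b7 r1: no row ⇒ E
  [14] b3 r6: no row ⇒ E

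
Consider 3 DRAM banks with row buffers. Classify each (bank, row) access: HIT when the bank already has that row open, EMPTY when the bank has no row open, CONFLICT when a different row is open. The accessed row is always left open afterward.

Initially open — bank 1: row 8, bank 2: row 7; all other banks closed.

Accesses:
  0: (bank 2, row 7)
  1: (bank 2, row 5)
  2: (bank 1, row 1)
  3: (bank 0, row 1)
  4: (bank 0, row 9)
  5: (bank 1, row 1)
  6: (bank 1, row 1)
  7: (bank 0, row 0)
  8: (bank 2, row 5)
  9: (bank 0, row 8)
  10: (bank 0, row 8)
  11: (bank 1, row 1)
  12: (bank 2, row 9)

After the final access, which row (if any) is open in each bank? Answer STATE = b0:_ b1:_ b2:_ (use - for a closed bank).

STATE = b0:8 b1:1 b2:9

step 0: bank2 7->7 [HIT]
step 1: bank2 7->5 [CONFLICT]
step 2: bank1 8->1 [CONFLICT]
step 3: bank0 None->1 [EMPTY]
step 4: bank0 1->9 [CONFLICT]
step 5: bank1 1->1 [HIT]
step 6: bank1 1->1 [HIT]
step 7: bank0 9->0 [CONFLICT]
step 8: bank2 5->5 [HIT]
step 9: bank0 0->8 [CONFLICT]
step 10: bank0 8->8 [HIT]
step 11: bank1 1->1 [HIT]
step 12: bank2 5->9 [CONFLICT]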